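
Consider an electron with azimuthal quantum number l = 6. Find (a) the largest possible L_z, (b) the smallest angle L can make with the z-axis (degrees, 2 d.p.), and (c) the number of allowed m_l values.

L_z,max = 6ℏ; θ_min ≈ 22.21°; 13 values

L_z,max = lℏ = 6ℏ.
cos θ_min = 6/√42, so θ_min ≈ 22.21°.
There are 2l+1 = 13 values of m_l.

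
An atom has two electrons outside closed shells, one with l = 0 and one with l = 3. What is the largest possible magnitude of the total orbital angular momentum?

|L_tot|_max = 2√3 ℏ ≈ 3.464ℏ

L runs from |0 − 3| = 3 to 0 + 3 = 3.
L ∈ {3}.
The largest magnitude corresponds to L = 3: |L_tot| = ℏ√(3·4) = 2√3 ℏ.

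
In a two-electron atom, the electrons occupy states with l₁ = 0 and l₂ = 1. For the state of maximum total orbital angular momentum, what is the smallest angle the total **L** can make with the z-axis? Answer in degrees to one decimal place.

θ_min ≈ 45.0°

By the triangle rule, |l₁ − l₂| ≤ L ≤ l₁ + l₂.
Allowed values: L = 1.
The maximum is L = 1, with |L_tot| = ℏ√(1·2) = √2 ℏ.
The minimum angle with z is arccos(1/√2) ≈ 45.0°.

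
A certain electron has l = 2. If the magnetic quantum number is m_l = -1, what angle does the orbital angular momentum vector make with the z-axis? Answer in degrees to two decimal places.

θ ≈ 114.09°

|L| = √(l(l+1)) ℏ = √6 ℏ.
L_z = m_l ℏ = −1ℏ.
cos θ = L_z/|L| = -1/√6, so θ ≈ 114.09°.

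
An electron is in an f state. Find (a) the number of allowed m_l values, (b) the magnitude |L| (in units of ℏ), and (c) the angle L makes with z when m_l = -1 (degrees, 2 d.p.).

7 values; |L| = 2√3 ℏ ≈ 3.464ℏ; θ(m_l=-1) ≈ 106.78°

For an f orbital, l = 3.
There are 2l+1 = 7 values of m_l.
|L| = ℏ√(3·4) = 2√3 ℏ ≈ 3.464ℏ.
For m_l = -1: cos θ = -1/√12, θ ≈ 106.78°.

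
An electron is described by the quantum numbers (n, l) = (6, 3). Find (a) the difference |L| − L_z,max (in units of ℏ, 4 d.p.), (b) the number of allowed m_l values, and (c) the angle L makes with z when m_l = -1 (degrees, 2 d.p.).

|L| − L_z,max = (2√3 − 3)ℏ ≈ 0.4641ℏ.
There are 2l+1 = 7 values of m_l.
For m_l = -1: cos θ = -1/√12, θ ≈ 106.78°.

|L|−L_z,max ≈ 0.4641ℏ; 7 values; θ(m_l=-1) ≈ 106.78°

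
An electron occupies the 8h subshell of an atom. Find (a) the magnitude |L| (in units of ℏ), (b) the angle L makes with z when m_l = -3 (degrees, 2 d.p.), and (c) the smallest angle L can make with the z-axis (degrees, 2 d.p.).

|L| = √30 ℏ ≈ 5.477ℏ; θ(m_l=-3) ≈ 123.21°; θ_min ≈ 24.09°

For 8h, l = 5.
|L| = ℏ√(5·6) = √30 ℏ ≈ 5.477ℏ.
For m_l = -3: cos θ = -3/√30, θ ≈ 123.21°.
cos θ_min = 5/√30, so θ_min ≈ 24.09°.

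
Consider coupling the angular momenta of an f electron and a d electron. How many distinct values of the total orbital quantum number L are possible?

5

L runs from |3 − 2| = 1 to 3 + 2 = 5.
L ∈ {1, 2, 3, 4, 5}.
That is 5 values.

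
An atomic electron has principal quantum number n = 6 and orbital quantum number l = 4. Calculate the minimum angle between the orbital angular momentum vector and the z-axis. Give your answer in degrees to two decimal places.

θ_min ≈ 26.57°

|L|² = l(l+1)ℏ² = 20ℏ², so |L| = 2√5 ℏ.
The smallest angle corresponds to the largest L_z, i.e. m_l = l = 4, giving L_z = 4ℏ.
cos θ_min = 4/√20, so θ_min ≈ 26.57°.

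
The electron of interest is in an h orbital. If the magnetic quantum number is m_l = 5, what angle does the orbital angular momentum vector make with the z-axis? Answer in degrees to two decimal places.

For an h orbital, l = 5.
|L| = ℏ√(l(l+1)) = √30 ℏ.
L_z = m_l ℏ = 5ℏ.
cos θ = L_z/|L| = 5/√30, so θ ≈ 24.09°.

θ ≈ 24.09°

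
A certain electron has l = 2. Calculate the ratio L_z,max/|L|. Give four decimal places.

|L| = √6 ℏ ≈ 2.4495ℏ, while L_z,max = lℏ = 2ℏ.
L_z,max/|L| = 2/√6 = 0.8165.

L_z,max/|L| = 0.8165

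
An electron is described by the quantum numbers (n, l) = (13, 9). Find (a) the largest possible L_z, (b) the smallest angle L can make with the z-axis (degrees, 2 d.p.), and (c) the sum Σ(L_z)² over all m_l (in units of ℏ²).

L_z,max = 9ℏ; θ_min ≈ 18.43°; Σ(L_z)² = 570 ℏ²

L_z,max = lℏ = 9ℏ.
cos θ_min = 9/√90, so θ_min ≈ 18.43°.
Σ m_l² = 570, so Σ(L_z)² = 570 ℏ².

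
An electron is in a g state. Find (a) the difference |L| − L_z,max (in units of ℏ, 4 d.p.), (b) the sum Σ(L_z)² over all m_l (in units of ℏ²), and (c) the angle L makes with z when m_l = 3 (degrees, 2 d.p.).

A g state has l = 4.
|L| − L_z,max = (2√5 − 4)ℏ ≈ 0.4721ℏ.
Σ m_l² = 60, so Σ(L_z)² = 60 ℏ².
For m_l = 3: cos θ = 3/√20, θ ≈ 47.87°.

|L|−L_z,max ≈ 0.4721ℏ; Σ(L_z)² = 60 ℏ²; θ(m_l=3) ≈ 47.87°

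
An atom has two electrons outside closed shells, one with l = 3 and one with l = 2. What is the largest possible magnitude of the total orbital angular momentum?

L runs from |3 − 2| = 1 to 3 + 2 = 5.
So L can be 1, 2, 3, 4, 5.
The largest magnitude corresponds to L = 5: |L_tot| = ℏ√(5·6) = √30 ℏ.

|L_tot|_max = √30 ℏ ≈ 5.477ℏ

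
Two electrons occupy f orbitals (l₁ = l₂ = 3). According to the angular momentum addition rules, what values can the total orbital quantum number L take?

L runs from |3 − 3| = 0 to 3 + 3 = 6.
So L can be 0, 1, 2, 3, 4, 5, 6.

L = 0, 1, 2, 3, 4, 5, 6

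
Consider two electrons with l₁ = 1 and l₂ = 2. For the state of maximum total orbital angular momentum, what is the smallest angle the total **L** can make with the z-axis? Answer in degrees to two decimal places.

θ_min ≈ 30.00°

The total orbital quantum number L ranges from |l₁ − l₂| to l₁ + l₂ in integer steps.
Allowed values: L = 1, 2, 3.
The maximum is L = 3, with |L_tot| = ℏ√(3·4) = 2√3 ℏ.
The minimum angle with z is arccos(3/√12) ≈ 30.00°.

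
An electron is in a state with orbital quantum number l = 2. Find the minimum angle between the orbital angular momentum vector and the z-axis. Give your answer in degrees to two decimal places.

|L| = √(l(l+1)) ℏ = √6 ℏ.
The smallest angle corresponds to the largest L_z, i.e. m_l = l = 2, giving L_z = 2ℏ.
cos θ_min = 2/√6, so θ_min ≈ 35.26°.

θ_min ≈ 35.26°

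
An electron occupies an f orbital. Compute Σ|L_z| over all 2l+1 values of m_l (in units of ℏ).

For an f orbital, l = 3.
The allowed m_l values are -3, -2, -1, 0, 1, 2, 3.
Σ|m_l| = 2(1+2+…+3) = 12.

Σ|L_z| = 12 ℏ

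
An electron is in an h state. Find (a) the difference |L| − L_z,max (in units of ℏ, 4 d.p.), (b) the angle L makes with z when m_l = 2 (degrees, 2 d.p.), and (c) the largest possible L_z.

An h state has l = 5.
|L| − L_z,max = (√30 − 5)ℏ ≈ 0.4772ℏ.
For m_l = 2: cos θ = 2/√30, θ ≈ 68.58°.
L_z,max = lℏ = 5ℏ.

|L|−L_z,max ≈ 0.4772ℏ; θ(m_l=2) ≈ 68.58°; L_z,max = 5ℏ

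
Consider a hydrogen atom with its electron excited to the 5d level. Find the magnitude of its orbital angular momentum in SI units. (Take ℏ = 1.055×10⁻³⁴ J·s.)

The 5d level has l = 2.
|L| = ℏ√(l(l+1)) = ℏ√(2·3) = √6 ℏ
Numerically, |L| = 2.449 × (1.055×10⁻³⁴ J·s) = 2.584×10⁻³⁴ J·s.

|L| = 2.584×10⁻³⁴ J·s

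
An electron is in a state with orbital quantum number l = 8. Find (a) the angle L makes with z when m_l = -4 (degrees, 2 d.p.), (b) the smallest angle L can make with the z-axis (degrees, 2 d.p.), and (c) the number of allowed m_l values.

For m_l = -4: cos θ = -4/√72, θ ≈ 118.13°.
cos θ_min = 8/√72, so θ_min ≈ 19.47°.
There are 2l+1 = 17 values of m_l.

θ(m_l=-4) ≈ 118.13°; θ_min ≈ 19.47°; 17 values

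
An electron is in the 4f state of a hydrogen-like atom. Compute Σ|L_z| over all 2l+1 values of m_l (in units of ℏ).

Σ|L_z| = 12 ℏ

The 4f subshell has l = 3.
The allowed m_l values are -3, -2, -1, 0, 1, 2, 3.
Σ|m_l| = l(l+1) = 12.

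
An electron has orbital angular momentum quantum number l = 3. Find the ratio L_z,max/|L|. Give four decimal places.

|L| = 2√3 ℏ ≈ 3.4641ℏ, while L_z,max = lℏ = 3ℏ.
L_z,max/|L| = 3/√12 = 0.8660.

L_z,max/|L| = 0.8660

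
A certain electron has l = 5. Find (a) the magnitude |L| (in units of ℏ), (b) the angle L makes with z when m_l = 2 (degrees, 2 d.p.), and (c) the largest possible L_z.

|L| = ℏ√(5·6) = √30 ℏ ≈ 5.477ℏ.
For m_l = 2: cos θ = 2/√30, θ ≈ 68.58°.
L_z,max = lℏ = 5ℏ.

|L| = √30 ℏ ≈ 5.477ℏ; θ(m_l=2) ≈ 68.58°; L_z,max = 5ℏ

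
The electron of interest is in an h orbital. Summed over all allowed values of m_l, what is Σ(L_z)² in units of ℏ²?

An h state has l = 5.
The allowed m_l values are -5, -4, -3, -2, -1, 0, 1, 2, 3, 4, 5.
Σ m_l² = l(l+1)(2l+1)/3 = 5·6·11/3 = 110.

Σ(L_z)² = 110 ℏ²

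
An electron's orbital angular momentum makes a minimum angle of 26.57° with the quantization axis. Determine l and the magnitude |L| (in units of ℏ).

cos²θ_min = l/(l+1) = 0.7999.
l = cos²θ/sin²θ ≈ 4.
Then |L| = ℏ√(4·5) = 2√5 ℏ.

l = 4, |L| = 2√5 ℏ ≈ 4.472ℏ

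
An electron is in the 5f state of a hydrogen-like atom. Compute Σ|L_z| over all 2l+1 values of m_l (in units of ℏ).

Σ|L_z| = 12 ℏ

The 5f subshell has l = 3.
m_l runs from −3 to 3, i.e. {-3, -2, -1, 0, 1, 2, 3}.
Σ|m_l| = 2·3(3+1)/2 = 12.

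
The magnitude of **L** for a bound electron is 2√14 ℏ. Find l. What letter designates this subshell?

l = 7 (k orbital)

(|L|/ℏ)² = l(l+1) = 56.
The positive root is l = 7.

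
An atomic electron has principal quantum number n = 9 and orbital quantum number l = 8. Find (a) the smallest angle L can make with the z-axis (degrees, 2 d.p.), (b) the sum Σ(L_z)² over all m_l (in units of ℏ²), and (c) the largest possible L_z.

cos θ_min = 8/√72, so θ_min ≈ 19.47°.
Σ m_l² = 408, so Σ(L_z)² = 408 ℏ².
L_z,max = lℏ = 8ℏ.

θ_min ≈ 19.47°; Σ(L_z)² = 408 ℏ²; L_z,max = 8ℏ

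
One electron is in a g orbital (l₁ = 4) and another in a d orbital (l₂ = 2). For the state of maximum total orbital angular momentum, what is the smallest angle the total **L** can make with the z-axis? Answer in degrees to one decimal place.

L runs from |4 − 2| = 2 to 4 + 2 = 6.
Allowed values: L = 2, 3, 4, 5, 6.
The maximum is L = 6, with |L_tot| = ℏ√(6·7) = √42 ℏ.
The minimum angle with z is arccos(6/√42) ≈ 22.2°.

θ_min ≈ 22.2°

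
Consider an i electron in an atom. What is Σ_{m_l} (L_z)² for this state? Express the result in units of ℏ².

Σ(L_z)² = 182 ℏ²

For an i orbital, l = 6.
The allowed m_l values are -6, -5, -4, -3, -2, -1, 0, 1, 2, 3, 4, 5, 6.
Σ m_l² = l(l+1)(2l+1)/3 = 6·7·13/3 = 182.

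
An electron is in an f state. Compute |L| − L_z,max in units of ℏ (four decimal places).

An f state has l = 3.
|L| = 2√3 ℏ ≈ 3.4641ℏ, while L_z,max = lℏ = 3ℏ.
The difference is (2√3 − 3)ℏ ≈ 0.4641ℏ.

|L| − L_z,max ≈ 0.4641ℏ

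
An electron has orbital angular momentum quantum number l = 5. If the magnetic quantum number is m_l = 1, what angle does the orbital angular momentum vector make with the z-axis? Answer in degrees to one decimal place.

θ ≈ 79.5°

|L|² = l(l+1)ℏ² = 30ℏ², so |L| = √30 ℏ.
L_z = m_l ℏ = 1ℏ.
cos θ = L_z/|L| = 1/√30, so θ ≈ 79.5°.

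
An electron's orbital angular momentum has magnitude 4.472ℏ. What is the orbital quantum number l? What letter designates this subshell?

(|L|/ℏ)² = l(l+1) = 20.
Solving: l = 4.

l = 4 (g orbital)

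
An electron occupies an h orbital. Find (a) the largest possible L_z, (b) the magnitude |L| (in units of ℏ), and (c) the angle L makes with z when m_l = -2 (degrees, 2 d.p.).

L_z,max = 5ℏ; |L| = √30 ℏ ≈ 5.477ℏ; θ(m_l=-2) ≈ 111.42°

An h state has l = 5.
L_z,max = lℏ = 5ℏ.
|L| = ℏ√(5·6) = √30 ℏ ≈ 5.477ℏ.
For m_l = -2: cos θ = -2/√30, θ ≈ 111.42°.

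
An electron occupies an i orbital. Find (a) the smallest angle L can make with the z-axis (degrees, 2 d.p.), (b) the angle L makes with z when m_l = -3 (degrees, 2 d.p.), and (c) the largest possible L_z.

An i state has l = 6.
cos θ_min = 6/√42, so θ_min ≈ 22.21°.
For m_l = -3: cos θ = -3/√42, θ ≈ 117.58°.
L_z,max = lℏ = 6ℏ.

θ_min ≈ 22.21°; θ(m_l=-3) ≈ 117.58°; L_z,max = 6ℏ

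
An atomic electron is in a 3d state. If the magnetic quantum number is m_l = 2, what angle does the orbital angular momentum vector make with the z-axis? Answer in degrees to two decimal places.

For 3d, l = 2.
|L|² = l(l+1)ℏ² = 6ℏ², so |L| = √6 ℏ.
L_z = m_l ℏ = 2ℏ.
cos θ = L_z/|L| = 2/√6, so θ ≈ 35.26°.

θ ≈ 35.26°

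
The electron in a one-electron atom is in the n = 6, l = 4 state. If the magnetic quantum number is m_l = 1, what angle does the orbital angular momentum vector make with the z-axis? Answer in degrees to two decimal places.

|L| = ℏ√(l(l+1)) = 2√5 ℏ.
L_z = m_l ℏ = 1ℏ.
cos θ = L_z/|L| = 1/√20, so θ ≈ 77.08°.

θ ≈ 77.08°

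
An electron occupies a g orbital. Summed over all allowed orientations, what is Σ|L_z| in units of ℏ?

For a g orbital, l = 4.
m_l runs from −4 to 4, i.e. {-4, -3, -2, -1, 0, 1, 2, 3, 4}.
Σ|m_l| = 2·4(4+1)/2 = 20.

Σ|L_z| = 20 ℏ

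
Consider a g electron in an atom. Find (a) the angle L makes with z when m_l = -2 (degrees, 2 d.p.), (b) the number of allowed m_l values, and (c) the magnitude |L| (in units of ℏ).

θ(m_l=-2) ≈ 116.57°; 9 values; |L| = 2√5 ℏ ≈ 4.472ℏ

The letter g corresponds to l = 4.
For m_l = -2: cos θ = -2/√20, θ ≈ 116.57°.
There are 2l+1 = 9 values of m_l.
|L| = ℏ√(4·5) = 2√5 ℏ ≈ 4.472ℏ.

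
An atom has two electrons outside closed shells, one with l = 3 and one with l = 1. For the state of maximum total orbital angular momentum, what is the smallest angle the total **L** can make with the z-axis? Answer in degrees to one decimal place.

θ_min ≈ 26.6°

Angular momentum addition gives L = |l₁ − l₂|, …, l₁ + l₂.
L ∈ {2, 3, 4}.
The maximum is L = 4, with |L_tot| = ℏ√(4·5) = 2√5 ℏ.
The minimum angle with z is arccos(4/√20) ≈ 26.6°.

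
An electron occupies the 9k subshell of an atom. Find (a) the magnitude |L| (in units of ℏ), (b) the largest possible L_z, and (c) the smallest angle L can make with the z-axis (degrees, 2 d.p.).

|L| = 2√14 ℏ ≈ 7.483ℏ; L_z,max = 7ℏ; θ_min ≈ 20.70°

The 9k subshell has l = 7.
|L| = ℏ√(7·8) = 2√14 ℏ ≈ 7.483ℏ.
L_z,max = lℏ = 7ℏ.
cos θ_min = 7/√56, so θ_min ≈ 20.70°.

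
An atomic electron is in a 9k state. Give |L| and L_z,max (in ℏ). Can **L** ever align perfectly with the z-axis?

9k means n = 9, l = 7.
|L| = 2√14 ℏ ≈ 7.4833ℏ, while L_z,max = lℏ = 7ℏ.
Since |L| > L_z,max, the vector can never point exactly along z; the closest it comes is θ_min = arccos(7/√56) ≈ 20.7°.

No: L_z,max = 7ℏ < |L| = 2√14 ℏ ≈ 7.483ℏ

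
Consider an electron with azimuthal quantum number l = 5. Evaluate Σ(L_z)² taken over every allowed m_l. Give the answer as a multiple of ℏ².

Σ(L_z)² = 110 ℏ²

The allowed m_l values are -5, -4, -3, -2, -1, 0, 1, 2, 3, 4, 5.
Summing m² from −5 to 5: Σ m_l² = 110.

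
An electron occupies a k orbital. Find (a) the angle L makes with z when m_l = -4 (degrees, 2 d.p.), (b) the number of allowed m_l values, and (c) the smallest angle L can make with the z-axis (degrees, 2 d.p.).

θ(m_l=-4) ≈ 122.31°; 15 values; θ_min ≈ 20.70°

For a k orbital, l = 7.
For m_l = -4: cos θ = -4/√56, θ ≈ 122.31°.
There are 2l+1 = 15 values of m_l.
cos θ_min = 7/√56, so θ_min ≈ 20.70°.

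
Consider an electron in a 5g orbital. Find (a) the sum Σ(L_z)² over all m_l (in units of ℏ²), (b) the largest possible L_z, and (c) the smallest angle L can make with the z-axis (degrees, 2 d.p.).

Σ(L_z)² = 60 ℏ²; L_z,max = 4ℏ; θ_min ≈ 26.57°

The 5g subshell has l = 4.
Σ m_l² = 60, so Σ(L_z)² = 60 ℏ².
L_z,max = lℏ = 4ℏ.
cos θ_min = 4/√20, so θ_min ≈ 26.57°.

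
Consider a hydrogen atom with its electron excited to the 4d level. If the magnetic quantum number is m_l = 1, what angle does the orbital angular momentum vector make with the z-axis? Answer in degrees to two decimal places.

The 4d level has l = 2.
|L| = √(l(l+1)) ℏ = √6 ℏ.
L_z = m_l ℏ = 1ℏ.
cos θ = L_z/|L| = 1/√6, so θ ≈ 65.91°.

θ ≈ 65.91°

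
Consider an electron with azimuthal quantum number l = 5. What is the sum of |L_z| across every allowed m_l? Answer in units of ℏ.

Σ|L_z| = 30 ℏ

m_l runs from −5 to 5, i.e. {-5, -4, -3, -2, -1, 0, 1, 2, 3, 4, 5}.
Σ|m_l| = 2·5(5+1)/2 = 30.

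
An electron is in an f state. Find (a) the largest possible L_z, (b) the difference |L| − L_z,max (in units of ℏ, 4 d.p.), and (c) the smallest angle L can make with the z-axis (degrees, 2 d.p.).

L_z,max = 3ℏ; |L|−L_z,max ≈ 0.4641ℏ; θ_min ≈ 30.00°

For an f orbital, l = 3.
L_z,max = lℏ = 3ℏ.
|L| − L_z,max = (2√3 − 3)ℏ ≈ 0.4641ℏ.
cos θ_min = 3/√12, so θ_min ≈ 30.00°.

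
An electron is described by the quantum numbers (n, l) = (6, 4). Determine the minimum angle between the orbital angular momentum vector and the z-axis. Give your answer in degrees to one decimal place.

|L| = √(l(l+1)) ℏ = 2√5 ℏ.
The smallest angle corresponds to the largest L_z, i.e. m_l = l = 4, giving L_z = 4ℏ.
cos θ_min = 4/√20, so θ_min ≈ 26.6°.

θ_min ≈ 26.6°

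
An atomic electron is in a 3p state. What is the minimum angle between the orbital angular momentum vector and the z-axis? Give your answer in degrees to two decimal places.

The 3p subshell has l = 1.
|L| = ℏ√(l(l+1)) = √2 ℏ.
The smallest angle corresponds to the largest L_z, i.e. m_l = l = 1, giving L_z = 1ℏ.
cos θ_min = 1/√2, so θ_min ≈ 45.00°.

θ_min ≈ 45.00°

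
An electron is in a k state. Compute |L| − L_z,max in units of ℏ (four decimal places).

For a k orbital, l = 7.
|L| = 2√14 ℏ ≈ 7.4833ℏ, while L_z,max = lℏ = 7ℏ.
The difference is (2√14 − 7)ℏ ≈ 0.4833ℏ.

|L| − L_z,max ≈ 0.4833ℏ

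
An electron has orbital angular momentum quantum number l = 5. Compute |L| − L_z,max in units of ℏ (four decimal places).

|L| = √30 ℏ ≈ 5.4772ℏ, while L_z,max = lℏ = 5ℏ.
The difference is (√30 − 5)ℏ ≈ 0.4772ℏ.

|L| − L_z,max ≈ 0.4772ℏ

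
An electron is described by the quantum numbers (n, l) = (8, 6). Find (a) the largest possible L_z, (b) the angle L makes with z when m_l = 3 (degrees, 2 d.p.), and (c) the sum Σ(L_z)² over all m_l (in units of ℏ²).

L_z,max = 6ℏ; θ(m_l=3) ≈ 62.42°; Σ(L_z)² = 182 ℏ²

L_z,max = lℏ = 6ℏ.
For m_l = 3: cos θ = 3/√42, θ ≈ 62.42°.
Σ m_l² = 182, so Σ(L_z)² = 182 ℏ².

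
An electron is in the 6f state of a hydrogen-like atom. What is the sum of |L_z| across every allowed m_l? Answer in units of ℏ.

For 6f, l = 3.
The allowed m_l values are -3, -2, -1, 0, 1, 2, 3.
Σ|m_l| = 2(1+2+…+3) = 12.

Σ|L_z| = 12 ℏ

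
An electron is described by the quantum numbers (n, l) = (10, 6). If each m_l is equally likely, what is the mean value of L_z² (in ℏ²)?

⟨L_z²⟩ = 14 ℏ²

m_l ∈ {-6, -5, -4, -3, -2, -1, 0, 1, 2, 3, 4, 5, 6}.
⟨L_z²⟩ = ℏ²·l(l+1)/3 = 14ℏ².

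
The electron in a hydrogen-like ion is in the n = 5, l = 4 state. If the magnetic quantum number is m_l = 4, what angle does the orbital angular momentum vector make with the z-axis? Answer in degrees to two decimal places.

|L| = ℏ√(l(l+1)) = 2√5 ℏ.
L_z = m_l ℏ = 4ℏ.
cos θ = L_z/|L| = 4/√20, so θ ≈ 26.57°.

θ ≈ 26.57°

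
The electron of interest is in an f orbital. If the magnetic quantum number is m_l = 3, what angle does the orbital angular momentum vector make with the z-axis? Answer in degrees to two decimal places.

F corresponds to l = 3.
|L|² = l(l+1)ℏ² = 12ℏ², so |L| = 2√3 ℏ.
L_z = m_l ℏ = 3ℏ.
cos θ = L_z/|L| = 3/√12, so θ ≈ 30.00°.

θ ≈ 30.00°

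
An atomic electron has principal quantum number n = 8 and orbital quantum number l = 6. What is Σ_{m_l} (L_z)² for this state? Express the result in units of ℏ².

The allowed m_l values are -6, -5, -4, -3, -2, -1, 0, 1, 2, 3, 4, 5, 6.
Summing m² from −6 to 6: Σ m_l² = 182.

Σ(L_z)² = 182 ℏ²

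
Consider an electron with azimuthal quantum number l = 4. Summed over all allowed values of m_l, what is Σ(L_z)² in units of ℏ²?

m_l runs from −4 to 4, i.e. {-4, -3, -2, -1, 0, 1, 2, 3, 4}.
Σ m_l² = 2·(1 + 4 + 9 + 16) = 60.

Σ(L_z)² = 60 ℏ²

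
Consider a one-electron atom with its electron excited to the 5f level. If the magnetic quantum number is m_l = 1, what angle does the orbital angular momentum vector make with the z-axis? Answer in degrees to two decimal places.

The 5f level has l = 3.
|L|² = l(l+1)ℏ² = 12ℏ², so |L| = 2√3 ℏ.
L_z = m_l ℏ = 1ℏ.
cos θ = L_z/|L| = 1/√12, so θ ≈ 73.22°.

θ ≈ 73.22°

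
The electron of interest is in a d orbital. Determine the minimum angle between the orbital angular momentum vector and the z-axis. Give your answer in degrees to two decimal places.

For a d orbital, l = 2.
|L| = ℏ√(l(l+1)) = √6 ℏ.
The smallest angle corresponds to the largest L_z, i.e. m_l = l = 2, giving L_z = 2ℏ.
cos θ_min = 2/√6, so θ_min ≈ 35.26°.

θ_min ≈ 35.26°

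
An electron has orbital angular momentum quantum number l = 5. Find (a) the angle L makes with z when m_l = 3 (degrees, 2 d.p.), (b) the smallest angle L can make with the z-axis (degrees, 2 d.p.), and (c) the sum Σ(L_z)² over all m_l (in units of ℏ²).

θ(m_l=3) ≈ 56.79°; θ_min ≈ 24.09°; Σ(L_z)² = 110 ℏ²

For m_l = 3: cos θ = 3/√30, θ ≈ 56.79°.
cos θ_min = 5/√30, so θ_min ≈ 24.09°.
Σ m_l² = 110, so Σ(L_z)² = 110 ℏ².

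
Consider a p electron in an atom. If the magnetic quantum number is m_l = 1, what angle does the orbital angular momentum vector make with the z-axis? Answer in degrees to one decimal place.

θ ≈ 45.0°

For a p orbital, l = 1.
|L| = ℏ√(l(l+1)) = √2 ℏ.
L_z = m_l ℏ = 1ℏ.
cos θ = L_z/|L| = 1/√2, so θ ≈ 45.0°.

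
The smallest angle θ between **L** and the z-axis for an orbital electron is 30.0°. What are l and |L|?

cos²θ_min = l/(l+1) = 0.7500.
l = cos²θ/sin²θ ≈ 3.
Then |L| = ℏ√(3·4) = 2√3 ℏ.

l = 3, |L| = 2√3 ℏ ≈ 3.464ℏ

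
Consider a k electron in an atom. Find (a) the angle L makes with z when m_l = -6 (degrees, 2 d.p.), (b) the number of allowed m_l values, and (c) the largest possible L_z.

A k state has l = 7.
For m_l = -6: cos θ = -6/√56, θ ≈ 143.30°.
There are 2l+1 = 15 values of m_l.
L_z,max = lℏ = 7ℏ.

θ(m_l=-6) ≈ 143.30°; 15 values; L_z,max = 7ℏ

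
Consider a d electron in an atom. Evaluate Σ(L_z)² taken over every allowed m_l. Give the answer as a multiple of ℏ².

For a d orbital, l = 2.
m_l runs from −2 to 2, i.e. {-2, -1, 0, 1, 2}.
Summing m² from −2 to 2: Σ m_l² = 10.

Σ(L_z)² = 10 ℏ²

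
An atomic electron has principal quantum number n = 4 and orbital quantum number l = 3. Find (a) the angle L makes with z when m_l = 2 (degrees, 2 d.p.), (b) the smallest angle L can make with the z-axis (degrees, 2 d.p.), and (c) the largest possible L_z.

θ(m_l=2) ≈ 54.74°; θ_min ≈ 30.00°; L_z,max = 3ℏ

For m_l = 2: cos θ = 2/√12, θ ≈ 54.74°.
cos θ_min = 3/√12, so θ_min ≈ 30.00°.
L_z,max = lℏ = 3ℏ.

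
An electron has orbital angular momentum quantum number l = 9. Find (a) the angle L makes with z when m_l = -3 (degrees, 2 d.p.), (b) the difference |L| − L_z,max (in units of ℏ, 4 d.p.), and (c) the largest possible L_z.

For m_l = -3: cos θ = -3/√90, θ ≈ 108.43°.
|L| − L_z,max = (3√10 − 9)ℏ ≈ 0.4868ℏ.
L_z,max = lℏ = 9ℏ.

θ(m_l=-3) ≈ 108.43°; |L|−L_z,max ≈ 0.4868ℏ; L_z,max = 9ℏ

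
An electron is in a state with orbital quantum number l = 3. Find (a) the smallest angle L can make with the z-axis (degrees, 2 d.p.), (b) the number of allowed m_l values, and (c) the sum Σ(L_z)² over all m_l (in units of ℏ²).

cos θ_min = 3/√12, so θ_min ≈ 30.00°.
There are 2l+1 = 7 values of m_l.
Σ m_l² = 28, so Σ(L_z)² = 28 ℏ².

θ_min ≈ 30.00°; 7 values; Σ(L_z)² = 28 ℏ²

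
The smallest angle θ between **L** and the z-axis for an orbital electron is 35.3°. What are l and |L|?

l = 2, |L| = √6 ℏ ≈ 2.449ℏ

cos²θ_min = l/(l+1) = 0.6661.
Solving: l = 2.
Then |L| = ℏ√(2·3) = √6 ℏ.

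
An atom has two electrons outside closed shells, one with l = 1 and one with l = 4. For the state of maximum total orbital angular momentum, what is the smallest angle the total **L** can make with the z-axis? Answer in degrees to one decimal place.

θ_min ≈ 24.1°

By the triangle rule, |l₁ − l₂| ≤ L ≤ l₁ + l₂.
So L can be 3, 4, 5.
The maximum is L = 5, with |L_tot| = ℏ√(5·6) = √30 ℏ.
The minimum angle with z is arccos(5/√30) ≈ 24.1°.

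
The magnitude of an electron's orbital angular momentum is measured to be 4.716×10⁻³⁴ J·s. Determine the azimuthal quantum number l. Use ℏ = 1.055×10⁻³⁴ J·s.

l = 4

In units of ℏ, |L| ≈ 4.470.
Set l(l+1) = 19.98; the integer solution is l = 4.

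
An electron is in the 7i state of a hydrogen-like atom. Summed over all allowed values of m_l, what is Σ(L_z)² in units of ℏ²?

Σ(L_z)² = 182 ℏ²

7i means n = 7, l = 6.
m_l ∈ {-6, -5, -4, -3, -2, -1, 0, 1, 2, 3, 4, 5, 6}.
Σ m_l² = l(l+1)(2l+1)/3 = 6·7·13/3 = 182.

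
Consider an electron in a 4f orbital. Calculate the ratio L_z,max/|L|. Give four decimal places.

L_z,max/|L| = 0.8660

4f means n = 4, l = 3.
|L| = 2√3 ℏ ≈ 3.4641ℏ, while L_z,max = lℏ = 3ℏ.
L_z,max/|L| = 3/√12 = 0.8660.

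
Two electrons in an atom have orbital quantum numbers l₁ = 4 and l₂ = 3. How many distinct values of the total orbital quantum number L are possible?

Angular momentum addition gives L = |l₁ − l₂|, …, l₁ + l₂.
So L can be 1, 2, 3, 4, 5, 6, 7.
That is 7 values.

7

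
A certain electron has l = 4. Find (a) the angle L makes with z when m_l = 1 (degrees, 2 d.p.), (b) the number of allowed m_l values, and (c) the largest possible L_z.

For m_l = 1: cos θ = 1/√20, θ ≈ 77.08°.
There are 2l+1 = 9 values of m_l.
L_z,max = lℏ = 4ℏ.

θ(m_l=1) ≈ 77.08°; 9 values; L_z,max = 4ℏ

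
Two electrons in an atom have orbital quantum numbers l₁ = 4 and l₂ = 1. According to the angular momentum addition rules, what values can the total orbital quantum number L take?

L = 3, 4, 5

The total orbital quantum number L ranges from |l₁ − l₂| to l₁ + l₂ in integer steps.
Allowed values: L = 3, 4, 5.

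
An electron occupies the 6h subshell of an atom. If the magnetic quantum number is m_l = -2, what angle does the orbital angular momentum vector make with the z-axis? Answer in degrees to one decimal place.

θ ≈ 111.4°

6h means n = 6, l = 5.
|L|² = l(l+1)ℏ² = 30ℏ², so |L| = √30 ℏ.
L_z = m_l ℏ = −2ℏ.
cos θ = L_z/|L| = -2/√30, so θ ≈ 111.4°.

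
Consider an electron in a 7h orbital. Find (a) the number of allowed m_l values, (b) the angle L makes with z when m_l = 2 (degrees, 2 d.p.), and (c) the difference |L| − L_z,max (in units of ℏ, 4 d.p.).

11 values; θ(m_l=2) ≈ 68.58°; |L|−L_z,max ≈ 0.4772ℏ

7h means n = 7, l = 5.
There are 2l+1 = 11 values of m_l.
For m_l = 2: cos θ = 2/√30, θ ≈ 68.58°.
|L| − L_z,max = (√30 − 5)ℏ ≈ 0.4772ℏ.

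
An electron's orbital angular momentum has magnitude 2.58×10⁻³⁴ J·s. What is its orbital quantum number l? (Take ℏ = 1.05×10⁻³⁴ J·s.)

In units of ℏ, |L| ≈ 2.457.
Set l(l+1) = 6.04; the integer solution is l = 2.

l = 2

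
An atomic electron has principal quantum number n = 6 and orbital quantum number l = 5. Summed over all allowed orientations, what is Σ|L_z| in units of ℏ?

Σ|L_z| = 30 ℏ

The allowed m_l values are -5, -4, -3, -2, -1, 0, 1, 2, 3, 4, 5.
Σ|m_l| = l(l+1) = 30.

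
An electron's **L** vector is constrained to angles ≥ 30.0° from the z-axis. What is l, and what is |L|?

At minimum angle, m_l = l, so cos θ = l/√(l(l+1)); cos²θ = l/(l+1) = 0.7500.
l = cos²θ/sin²θ ≈ 3.
Then |L| = ℏ√(3·4) = 2√3 ℏ.

l = 3, |L| = 2√3 ℏ ≈ 3.464ℏ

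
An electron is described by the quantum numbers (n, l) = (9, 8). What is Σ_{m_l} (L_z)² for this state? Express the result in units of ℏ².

Σ(L_z)² = 408 ℏ²

The allowed m_l values are -8, -7, -6, -5, -4, -3, -2, -1, 0, 1, 2, 3, 4, 5, 6, 7, 8.
Σ m_l² = l(l+1)(2l+1)/3 = 8·9·17/3 = 408.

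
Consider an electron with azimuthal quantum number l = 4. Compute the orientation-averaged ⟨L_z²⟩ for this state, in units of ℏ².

m_l runs from −4 to 4, i.e. {-4, -3, -2, -1, 0, 1, 2, 3, 4}.
⟨L_z²⟩ = ℏ²·(Σ m_l²)/(2l+1) = ℏ²·60/9 = 6.667ℏ².

⟨L_z²⟩ = 6.667 ℏ²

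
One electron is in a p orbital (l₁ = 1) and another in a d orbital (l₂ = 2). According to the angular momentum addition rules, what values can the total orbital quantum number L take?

The total orbital quantum number L ranges from |l₁ − l₂| to l₁ + l₂ in integer steps.
L ∈ {1, 2, 3}.

L = 1, 2, 3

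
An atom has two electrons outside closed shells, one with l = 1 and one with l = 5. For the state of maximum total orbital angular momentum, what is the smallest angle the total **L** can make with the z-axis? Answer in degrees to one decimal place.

Angular momentum addition gives L = |l₁ − l₂|, …, l₁ + l₂.
Allowed values: L = 4, 5, 6.
The maximum is L = 6, with |L_tot| = ℏ√(6·7) = √42 ℏ.
The minimum angle with z is arccos(6/√42) ≈ 22.2°.

θ_min ≈ 22.2°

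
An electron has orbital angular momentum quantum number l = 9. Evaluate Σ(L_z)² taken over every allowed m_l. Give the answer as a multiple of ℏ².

m_l ∈ {-9, -8, -7, -6, -5, -4, -3, -2, -1, 0, 1, 2, 3, 4, 5, 6, 7, 8, 9}.
Σ m_l² = 2·(1 + 4 + 9 + 16 + 25 + 36 + 49 + 64 + 81) = 570.

Σ(L_z)² = 570 ℏ²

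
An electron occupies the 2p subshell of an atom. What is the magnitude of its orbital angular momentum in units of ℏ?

|L| = √2 ℏ ≈ 1.414ℏ

The 2p subshell has l = 1.
|L| = ℏ√(l(l+1)) = ℏ√(1·2) = √2 ℏ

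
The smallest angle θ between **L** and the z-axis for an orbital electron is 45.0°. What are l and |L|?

At minimum angle, m_l = l, so cos θ = l/√(l(l+1)); cos²θ = l/(l+1) = 0.5000.
Solving: l = 1.
Then |L| = ℏ√(1·2) = √2 ℏ.

l = 1, |L| = √2 ℏ ≈ 1.414ℏ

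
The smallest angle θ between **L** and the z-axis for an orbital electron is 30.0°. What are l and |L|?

At minimum angle, m_l = l, so cos θ = l/√(l(l+1)); cos²θ = l/(l+1) = 0.7500.
Solving: l = 3.
Then |L| = ℏ√(3·4) = 2√3 ℏ.

l = 3, |L| = 2√3 ℏ ≈ 3.464ℏ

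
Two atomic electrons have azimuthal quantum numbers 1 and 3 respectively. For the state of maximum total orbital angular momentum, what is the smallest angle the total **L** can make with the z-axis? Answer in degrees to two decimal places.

Angular momentum addition gives L = |l₁ − l₂|, …, l₁ + l₂.
So L can be 2, 3, 4.
The maximum is L = 4, with |L_tot| = ℏ√(4·5) = 2√5 ℏ.
The minimum angle with z is arccos(4/√20) ≈ 26.57°.

θ_min ≈ 26.57°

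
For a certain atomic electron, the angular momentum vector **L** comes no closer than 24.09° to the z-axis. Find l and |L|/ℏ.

cos θ_min = l/√(l(l+1)) = √(l/(l+1)), so l/(l+1) = cos²(24.09°) = 0.8334.
Solving: l = 5.
Then |L| = ℏ√(5·6) = √30 ℏ.

l = 5, |L| = √30 ℏ ≈ 5.477ℏ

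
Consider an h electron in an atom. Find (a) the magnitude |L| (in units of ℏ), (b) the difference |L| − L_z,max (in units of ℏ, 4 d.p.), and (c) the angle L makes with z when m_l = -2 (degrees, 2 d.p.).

|L| = √30 ℏ ≈ 5.477ℏ; |L|−L_z,max ≈ 0.4772ℏ; θ(m_l=-2) ≈ 111.42°

An h state has l = 5.
|L| = ℏ√(5·6) = √30 ℏ ≈ 5.477ℏ.
|L| − L_z,max = (√30 − 5)ℏ ≈ 0.4772ℏ.
For m_l = -2: cos θ = -2/√30, θ ≈ 111.42°.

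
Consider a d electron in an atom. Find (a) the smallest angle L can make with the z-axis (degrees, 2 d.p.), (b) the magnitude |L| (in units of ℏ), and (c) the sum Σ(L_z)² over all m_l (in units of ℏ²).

D corresponds to l = 2.
cos θ_min = 2/√6, so θ_min ≈ 35.26°.
|L| = ℏ√(2·3) = √6 ℏ ≈ 2.449ℏ.
Σ m_l² = 10, so Σ(L_z)² = 10 ℏ².

θ_min ≈ 35.26°; |L| = √6 ℏ ≈ 2.449ℏ; Σ(L_z)² = 10 ℏ²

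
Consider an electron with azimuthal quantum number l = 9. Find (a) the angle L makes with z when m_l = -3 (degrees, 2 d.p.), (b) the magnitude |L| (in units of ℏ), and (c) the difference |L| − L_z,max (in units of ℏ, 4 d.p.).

For m_l = -3: cos θ = -3/√90, θ ≈ 108.43°.
|L| = ℏ√(9·10) = 3√10 ℏ ≈ 9.487ℏ.
|L| − L_z,max = (3√10 − 9)ℏ ≈ 0.4868ℏ.

θ(m_l=-3) ≈ 108.43°; |L| = 3√10 ℏ ≈ 9.487ℏ; |L|−L_z,max ≈ 0.4868ℏ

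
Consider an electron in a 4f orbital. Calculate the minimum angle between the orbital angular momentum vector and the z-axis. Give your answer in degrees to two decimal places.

θ_min ≈ 30.00°

For 4f, l = 3.
|L| = √(l(l+1)) ℏ = 2√3 ℏ.
The smallest angle corresponds to the largest L_z, i.e. m_l = l = 3, giving L_z = 3ℏ.
cos θ_min = 3/√12, so θ_min ≈ 30.00°.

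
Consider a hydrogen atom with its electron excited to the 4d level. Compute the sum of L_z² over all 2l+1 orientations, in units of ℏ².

The 4d level has l = 2.
m_l runs from −2 to 2, i.e. {-2, -1, 0, 1, 2}.
Σ m_l² = 2·(1 + 4) = 10.

Σ(L_z)² = 10 ℏ²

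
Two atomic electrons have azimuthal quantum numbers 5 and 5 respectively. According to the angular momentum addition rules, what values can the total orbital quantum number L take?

L = 0, 1, 2, 3, 4, 5, 6, 7, 8, 9, 10

The total orbital quantum number L ranges from |l₁ − l₂| to l₁ + l₂ in integer steps.
Allowed values: L = 0, 1, 2, 3, 4, 5, 6, 7, 8, 9, 10.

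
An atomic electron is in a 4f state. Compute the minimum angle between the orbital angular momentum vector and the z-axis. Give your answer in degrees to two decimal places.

For 4f, l = 3.
|L|² = l(l+1)ℏ² = 12ℏ², so |L| = 2√3 ℏ.
The smallest angle corresponds to the largest L_z, i.e. m_l = l = 3, giving L_z = 3ℏ.
cos θ_min = 3/√12, so θ_min ≈ 30.00°.

θ_min ≈ 30.00°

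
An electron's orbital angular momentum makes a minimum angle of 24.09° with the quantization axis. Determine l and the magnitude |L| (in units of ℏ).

cos²θ_min = l/(l+1) = 0.8334.
Thus l = 0.8334/(1 − 0.8334) ≈ 5.
Then |L| = ℏ√(5·6) = √30 ℏ.

l = 5, |L| = √30 ℏ ≈ 5.477ℏ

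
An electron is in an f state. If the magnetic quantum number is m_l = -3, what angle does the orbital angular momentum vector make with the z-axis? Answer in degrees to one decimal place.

An f state has l = 3.
|L|² = l(l+1)ℏ² = 12ℏ², so |L| = 2√3 ℏ.
L_z = m_l ℏ = −3ℏ.
cos θ = L_z/|L| = -3/√12, so θ ≈ 150.0°.

θ ≈ 150.0°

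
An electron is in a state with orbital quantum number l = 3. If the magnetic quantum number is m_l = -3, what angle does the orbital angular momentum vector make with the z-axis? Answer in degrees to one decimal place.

θ ≈ 150.0°

|L| = ℏ√(l(l+1)) = 2√3 ℏ.
L_z = m_l ℏ = −3ℏ.
cos θ = L_z/|L| = -3/√12, so θ ≈ 150.0°.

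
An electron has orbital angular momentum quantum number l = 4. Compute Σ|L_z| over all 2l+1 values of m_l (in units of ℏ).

m_l ∈ {-4, -3, -2, -1, 0, 1, 2, 3, 4}.
Σ|m_l| = 2(1+2+…+4) = 20.

Σ|L_z| = 20 ℏ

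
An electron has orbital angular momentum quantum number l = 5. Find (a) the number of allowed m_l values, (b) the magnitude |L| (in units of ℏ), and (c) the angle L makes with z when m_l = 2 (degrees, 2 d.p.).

There are 2l+1 = 11 values of m_l.
|L| = ℏ√(5·6) = √30 ℏ ≈ 5.477ℏ.
For m_l = 2: cos θ = 2/√30, θ ≈ 68.58°.

11 values; |L| = √30 ℏ ≈ 5.477ℏ; θ(m_l=2) ≈ 68.58°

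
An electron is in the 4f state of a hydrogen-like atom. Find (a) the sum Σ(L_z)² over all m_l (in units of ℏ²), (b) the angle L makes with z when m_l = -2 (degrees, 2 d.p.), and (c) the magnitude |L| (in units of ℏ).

Σ(L_z)² = 28 ℏ²; θ(m_l=-2) ≈ 125.26°; |L| = 2√3 ℏ ≈ 3.464ℏ

For 4f, l = 3.
Σ m_l² = 28, so Σ(L_z)² = 28 ℏ².
For m_l = -2: cos θ = -2/√12, θ ≈ 125.26°.
|L| = ℏ√(3·4) = 2√3 ℏ ≈ 3.464ℏ.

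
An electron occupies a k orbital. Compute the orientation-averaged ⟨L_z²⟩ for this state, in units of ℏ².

⟨L_z²⟩ = 18.67 ℏ²

The letter k corresponds to l = 7.
m_l ∈ {-7, -6, -5, -4, -3, -2, -1, 0, 1, 2, 3, 4, 5, 6, 7}.
⟨L_z²⟩ = ℏ²·(Σ m_l²)/(2l+1) = ℏ²·280/15 = 18.67ℏ².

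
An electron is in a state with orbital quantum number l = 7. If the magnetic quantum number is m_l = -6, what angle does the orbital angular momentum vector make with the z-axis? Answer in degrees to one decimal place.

|L| = ℏ√(l(l+1)) = 2√14 ℏ.
L_z = m_l ℏ = −6ℏ.
cos θ = L_z/|L| = -6/√56, so θ ≈ 143.3°.

θ ≈ 143.3°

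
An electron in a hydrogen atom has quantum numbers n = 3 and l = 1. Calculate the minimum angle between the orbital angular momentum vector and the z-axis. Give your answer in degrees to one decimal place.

θ_min ≈ 45.0°

|L|² = l(l+1)ℏ² = 2ℏ², so |L| = √2 ℏ.
The smallest angle corresponds to the largest L_z, i.e. m_l = l = 1, giving L_z = 1ℏ.
cos θ_min = 1/√2, so θ_min ≈ 45.0°.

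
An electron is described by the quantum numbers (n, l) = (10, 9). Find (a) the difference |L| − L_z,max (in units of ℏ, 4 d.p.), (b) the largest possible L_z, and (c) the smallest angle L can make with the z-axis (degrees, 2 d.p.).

|L| − L_z,max = (3√10 − 9)ℏ ≈ 0.4868ℏ.
L_z,max = lℏ = 9ℏ.
cos θ_min = 9/√90, so θ_min ≈ 18.43°.

|L|−L_z,max ≈ 0.4868ℏ; L_z,max = 9ℏ; θ_min ≈ 18.43°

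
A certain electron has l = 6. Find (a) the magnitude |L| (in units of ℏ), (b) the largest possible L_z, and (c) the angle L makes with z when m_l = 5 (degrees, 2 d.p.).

|L| = √42 ℏ ≈ 6.481ℏ; L_z,max = 6ℏ; θ(m_l=5) ≈ 39.51°

|L| = ℏ√(6·7) = √42 ℏ ≈ 6.481ℏ.
L_z,max = lℏ = 6ℏ.
For m_l = 5: cos θ = 5/√42, θ ≈ 39.51°.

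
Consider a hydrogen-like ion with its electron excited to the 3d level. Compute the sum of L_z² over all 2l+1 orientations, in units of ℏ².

The 3d level has l = 2.
The allowed m_l values are -2, -1, 0, 1, 2.
Σ m_l² = l(l+1)(2l+1)/3 = 2·3·5/3 = 10.

Σ(L_z)² = 10 ℏ²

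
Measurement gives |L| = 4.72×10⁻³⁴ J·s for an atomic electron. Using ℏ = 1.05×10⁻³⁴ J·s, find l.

|L|/ℏ = (4.72×10⁻³⁴)/(1.05×10⁻³⁴) ≈ 4.495.
(|L|/ℏ)² = l(l+1) ≈ 20.21 ⇒ l = 4.

l = 4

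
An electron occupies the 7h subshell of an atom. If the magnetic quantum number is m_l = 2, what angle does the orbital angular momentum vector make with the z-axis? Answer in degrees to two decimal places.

θ ≈ 68.58°

For 7h, l = 5.
|L| = ℏ√(l(l+1)) = √30 ℏ.
L_z = m_l ℏ = 2ℏ.
cos θ = L_z/|L| = 2/√30, so θ ≈ 68.58°.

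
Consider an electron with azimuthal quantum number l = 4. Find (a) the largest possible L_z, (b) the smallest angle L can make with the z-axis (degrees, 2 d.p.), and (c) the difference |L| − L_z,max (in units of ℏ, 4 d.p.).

L_z,max = 4ℏ; θ_min ≈ 26.57°; |L|−L_z,max ≈ 0.4721ℏ

L_z,max = lℏ = 4ℏ.
cos θ_min = 4/√20, so θ_min ≈ 26.57°.
|L| − L_z,max = (2√5 − 4)ℏ ≈ 0.4721ℏ.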